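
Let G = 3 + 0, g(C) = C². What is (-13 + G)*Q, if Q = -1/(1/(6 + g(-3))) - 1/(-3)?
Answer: 440/3 ≈ 146.67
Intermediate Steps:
G = 3
Q = -44/3 (Q = -1/(1/(6 + (-3)²)) - 1/(-3) = -1/(1/(6 + 9)) - 1*(-⅓) = -1/(1/15) + ⅓ = -1/1/15 + ⅓ = -1*15 + ⅓ = -15 + ⅓ = -44/3 ≈ -14.667)
(-13 + G)*Q = (-13 + 3)*(-44/3) = -10*(-44/3) = 440/3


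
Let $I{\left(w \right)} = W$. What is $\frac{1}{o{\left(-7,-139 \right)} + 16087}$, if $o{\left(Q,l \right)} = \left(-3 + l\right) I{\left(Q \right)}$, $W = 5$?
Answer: $\frac{1}{15377} \approx 6.5032 \cdot 10^{-5}$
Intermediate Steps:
$I{\left(w \right)} = 5$
$o{\left(Q,l \right)} = -15 + 5 l$ ($o{\left(Q,l \right)} = \left(-3 + l\right) 5 = -15 + 5 l$)
$\frac{1}{o{\left(-7,-139 \right)} + 16087} = \frac{1}{\left(-15 + 5 \left(-139\right)\right) + 16087} = \frac{1}{\left(-15 - 695\right) + 16087} = \frac{1}{-710 + 16087} = \frac{1}{15377}$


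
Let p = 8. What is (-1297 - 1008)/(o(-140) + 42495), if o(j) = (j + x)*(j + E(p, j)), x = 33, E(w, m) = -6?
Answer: -2305/58117 ≈ -0.039661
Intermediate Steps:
o(j) = (-6 + j)*(33 + j) (o(j) = (j + 33)*(j - 6) = (33 + j)*(-6 + j) = (-6 + j)*(33 + j))
(-1297 - 1008)/(o(-140) + 42495) = (-1297 - 1008)/((-198 + (-140)**2 + 27*(-140)) + 42495) = -2305/((-198 + 19600 - 3780) + 42495) = -2305/(15622 + 42495) = -2305/58117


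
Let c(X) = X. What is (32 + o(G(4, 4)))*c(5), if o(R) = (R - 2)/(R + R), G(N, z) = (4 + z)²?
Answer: 10395/64 ≈ 162.42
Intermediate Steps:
o(R) = (-2 + R)/(2*R) (o(R) = (-2 + R)/((2*R)) = (-2 + R)*(1/(2*R)) = (-2 + R)/(2*R))
(32 + o(G(4, 4)))*c(5) = (32 + (-2 + (4 + 4)²)/(2*((4 + 4)²)))*5 = (32 + (-2 + 8²)/(2*(8²)))*5 = (32 + (½)*(-2 + 64)/64)*5 = (32 + (½)*(1/64)*62)*5 = (32 + 31/64)*5 = (2079/64)*5 = 10395/64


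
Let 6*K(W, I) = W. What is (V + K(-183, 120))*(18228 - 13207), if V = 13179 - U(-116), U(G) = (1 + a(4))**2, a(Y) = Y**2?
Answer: 129135099/2 ≈ 6.4568e+7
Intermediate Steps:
K(W, I) = W/6
U(G) = 289 (U(G) = (1 + 4**2)**2 = (1 + 16)**2 = 17**2 = 289)
V = 12890 (V = 13179 - 1*289 = 13179 - 289 = 12890)
(V + K(-183, 120))*(18228 - 13207) = (12890 + (1/6)*(-183))*(18228 - 13207) = (12890 - 61/2)*5021 = (25719/2)*5021 = 129135099/2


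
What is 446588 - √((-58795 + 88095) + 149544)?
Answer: 446588 - 2*√44711 ≈ 4.4617e+5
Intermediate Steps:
446588 - √((-58795 + 88095) + 149544) = 446588 - √(29300 + 149544) = 446588 - √178844 = 446588 - 2*√44711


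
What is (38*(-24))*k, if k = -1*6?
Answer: 5472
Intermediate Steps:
k = -6
(38*(-24))*k = (38*(-24))*(-6) = -912*(-6) = 5472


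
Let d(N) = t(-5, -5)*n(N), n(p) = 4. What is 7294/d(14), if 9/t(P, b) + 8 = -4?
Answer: -7294/3 ≈ -2431.3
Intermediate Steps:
t(P, b) = -¾ (t(P, b) = 9/(-8 - 4) = 9/(-12) = 9*(-1/12) = -¾)
d(N) = -3 (d(N) = -¾*4 = -3)
7294/d(14) = 7294/(-3) = 7294*(-⅓) = -7294/3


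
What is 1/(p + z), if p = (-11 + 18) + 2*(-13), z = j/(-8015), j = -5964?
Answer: -1145/20903 ≈ -0.054777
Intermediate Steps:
z = 852/1145 (z = -5964/(-8015) = -5964*(-1/8015) = 852/1145 ≈ 0.74410)
p = -19 (p = 7 - 26 = -19)
1/(p + z) = 1/(-19 + 852/1145) = 1/(-20903/1145) = -1145/20903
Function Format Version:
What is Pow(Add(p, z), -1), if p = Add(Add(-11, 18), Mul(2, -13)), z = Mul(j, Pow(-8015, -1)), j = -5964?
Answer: Rational(-1145, 20903) ≈ -0.054777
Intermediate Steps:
z = Rational(852, 1145) (z = Mul(-5964, Pow(-8015, -1)) = Mul(-5964, Rational(-1, 8015)) = Rational(852, 1145) ≈ 0.74410)
p = -19 (p = Add(7, -26) = -19)
Pow(Add(p, z), -1) = Pow(Add(-19, Rational(852, 1145)), -1) = Pow(Rational(-20903, 1145), -1) = Rational(-1145, 20903)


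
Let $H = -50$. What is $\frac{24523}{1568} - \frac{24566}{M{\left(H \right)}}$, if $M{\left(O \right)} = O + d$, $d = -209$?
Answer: $\frac{6410135}{58016} \approx 110.49$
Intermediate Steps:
$M{\left(O \right)} = -209 + O$ ($M{\left(O \right)} = O - 209 = -209 + O$)
$\frac{24523}{1568} - \frac{24566}{M{\left(H \right)}} = \frac{24523}{1568} - \frac{24566}{-209 - 50} = 24523 \cdot \frac{1}{1568} - \frac{24566}{-259} = \frac{24523}{1568} - - \frac{24566}{259} = \frac{24523}{1568} + \frac{24566}{259} = \frac{6410135}{58016}$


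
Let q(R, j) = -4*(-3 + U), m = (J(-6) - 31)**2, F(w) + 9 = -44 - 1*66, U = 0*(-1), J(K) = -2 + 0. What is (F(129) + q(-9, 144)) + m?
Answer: 982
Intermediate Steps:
J(K) = -2
U = 0
F(w) = -119 (F(w) = -9 + (-44 - 1*66) = -9 + (-44 - 66) = -9 - 110 = -119)
m = 1089 (m = (-2 - 31)**2 = (-33)**2 = 1089)
q(R, j) = 12 (q(R, j) = -4*(-3 + 0) = -4*(-3) = 12)
(F(129) + q(-9, 144)) + m = (-119 + 12) + 1089 = -107 + 1089 = 982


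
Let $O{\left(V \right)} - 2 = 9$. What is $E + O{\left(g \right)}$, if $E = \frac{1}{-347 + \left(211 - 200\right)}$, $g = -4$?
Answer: $\frac{3695}{336} \approx 10.997$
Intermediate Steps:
$O{\left(V \right)} = 11$ ($O{\left(V \right)} = 2 + 9 = 11$)
$E = - \frac{1}{336}$ ($E = \frac{1}{-347 + \left(211 - 200\right)} = \frac{1}{-347 + 11} = \frac{1}{-336} = - \frac{1}{336} \approx -0.0029762$)
$E + O{\left(g \right)} = - \frac{1}{336} + 11 = \frac{3695}{336}$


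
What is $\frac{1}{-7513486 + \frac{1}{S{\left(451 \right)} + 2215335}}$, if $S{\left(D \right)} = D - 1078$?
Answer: $- \frac{2214708}{16640177552087} \approx -1.3309 \cdot 10^{-7}$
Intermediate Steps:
$S{\left(D \right)} = -1078 + D$
$\frac{1}{-7513486 + \frac{1}{S{\left(451 \right)} + 2215335}} = \frac{1}{-7513486 + \frac{1}{\left(-1078 + 451\right) + 2215335}} = \frac{1}{-7513486 + \frac{1}{-627 + 2215335}} = \frac{1}{-7513486 + \frac{1}{2214708}} = \frac{1}{- \frac{16640177552087}{2214708}} = - \frac{2214708}{16640177552087}$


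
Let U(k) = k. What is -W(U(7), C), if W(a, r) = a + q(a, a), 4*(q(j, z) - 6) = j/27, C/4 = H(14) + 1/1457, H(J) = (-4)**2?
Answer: -1411/108 ≈ -13.065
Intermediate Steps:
H(J) = 16
C = 93252/1457 (C = 4*(16 + 1/1457) = 4*(23313/1457) = 93252/1457 ≈ 64.003)
q(j, z) = 6 + j/108 (q(j, z) = 6 + (j/27)/4 = 6 + j/108)
W(a, r) = 6 + 109*a/108 (W(a, r) = a + (6 + a/108) = 6 + 109*a/108)
-W(U(7), C) = -(6 + (109/108)*7) = -(6 + 763/108) = -1*1411/108 = -1411/108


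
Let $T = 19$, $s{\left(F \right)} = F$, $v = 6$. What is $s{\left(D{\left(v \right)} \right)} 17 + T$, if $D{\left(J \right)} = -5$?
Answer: $-66$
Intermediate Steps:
$s{\left(D{\left(v \right)} \right)} 17 + T = \left(-5\right) 17 + 19 = -85 + 19 = -66$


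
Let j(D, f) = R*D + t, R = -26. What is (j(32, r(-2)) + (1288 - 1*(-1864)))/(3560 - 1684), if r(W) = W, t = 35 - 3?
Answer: 84/67 ≈ 1.2537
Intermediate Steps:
t = 32
j(D, f) = 32 - 26*D (j(D, f) = -26*D + 32 = 32 - 26*D)
(j(32, r(-2)) + (1288 - 1*(-1864)))/(3560 - 1684) = ((32 - 26*32) + (1288 - 1*(-1864)))/(3560 - 1684) = ((32 - 832) + (1288 + 1864))/1876 = (-800 + 3152)*(1/1876) = 2352*(1/1876) = 84/67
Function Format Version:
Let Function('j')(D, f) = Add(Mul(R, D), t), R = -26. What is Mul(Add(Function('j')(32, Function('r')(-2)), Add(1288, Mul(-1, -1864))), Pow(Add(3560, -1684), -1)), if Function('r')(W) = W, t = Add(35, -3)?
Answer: Rational(84, 67) ≈ 1.2537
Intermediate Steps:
t = 32
Function('j')(D, f) = Add(32, Mul(-26, D)) (Function('j')(D, f) = Add(Mul(-26, D), 32) = Add(32, Mul(-26, D)))
Mul(Add(Function('j')(32, Function('r')(-2)), Add(1288, Mul(-1, -1864))), Pow(Add(3560, -1684), -1)) = Mul(Add(Add(32, Mul(-26, 32)), Add(1288, Mul(-1, -1864))), Pow(Add(3560, -1684), -1)) = Mul(Add(Add(32, -832), Add(1288, 1864)), Pow(1876, -1)) = Mul(Add(-800, 3152), Rational(1, 1876)) = Mul(2352, Rational(1, 1876)) = Rational(84, 67)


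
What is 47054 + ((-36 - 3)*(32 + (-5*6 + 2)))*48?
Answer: 39566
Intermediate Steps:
47054 + ((-36 - 3)*(32 + (-5*6 + 2)))*48 = 47054 - 39*(32 + (-30 + 2))*48 = 47054 - 39*(32 - 28)*48 = 47054 - 39*4*48 = 47054 - 156*48 = 47054 - 7488 = 39566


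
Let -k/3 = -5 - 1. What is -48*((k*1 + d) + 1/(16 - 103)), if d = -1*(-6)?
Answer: -33392/29 ≈ -1151.4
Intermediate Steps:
k = 18 (k = -3*(-5 - 1) = -3*(-6) = 18)
d = 6
-48*((k*1 + d) + 1/(16 - 103)) = -48*((18*1 + 6) + 1/(16 - 103)) = -48*((18 + 6) + 1/(-87)) = -48*(24 - 1/87) = -48*2087/87 = -33392/29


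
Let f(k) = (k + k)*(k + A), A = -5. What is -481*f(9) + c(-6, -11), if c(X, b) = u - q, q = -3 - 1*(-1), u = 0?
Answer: -34630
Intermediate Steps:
q = -2 (q = -3 + 1 = -2)
c(X, b) = 2 (c(X, b) = 0 - 1*(-2) = 0 + 2 = 2)
f(k) = 2*k*(-5 + k) (f(k) = (k + k)*(k - 5) = (2*k)*(-5 + k) = 2*k*(-5 + k))
-481*f(9) + c(-6, -11) = -962*9*(-5 + 9) + 2 = -962*9*4 + 2 = -481*72 + 2 = -34632 + 2 = -34630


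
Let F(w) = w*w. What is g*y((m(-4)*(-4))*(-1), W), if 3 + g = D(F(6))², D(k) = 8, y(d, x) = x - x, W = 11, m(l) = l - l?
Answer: 0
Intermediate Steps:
F(w) = w²
m(l) = 0
y(d, x) = 0
g = 61 (g = -3 + 8² = -3 + 64 = 61)
g*y((m(-4)*(-4))*(-1), W) = 61*0 = 0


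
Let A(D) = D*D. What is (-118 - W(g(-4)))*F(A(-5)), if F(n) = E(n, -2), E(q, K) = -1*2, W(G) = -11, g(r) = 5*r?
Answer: 214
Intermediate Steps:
A(D) = D²
E(q, K) = -2
F(n) = -2
(-118 - W(g(-4)))*F(A(-5)) = (-118 - 1*(-11))*(-2) = (-118 + 11)*(-2) = -107*(-2) = 214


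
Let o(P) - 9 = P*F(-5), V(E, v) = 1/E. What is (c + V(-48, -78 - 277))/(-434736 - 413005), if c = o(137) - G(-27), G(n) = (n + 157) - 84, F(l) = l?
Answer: 34657/40691568 ≈ 0.00085170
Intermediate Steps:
G(n) = 73 + n (G(n) = (157 + n) - 84 = 73 + n)
o(P) = 9 - 5*P (o(P) = 9 + P*(-5) = 9 - 5*P)
c = -722 (c = (9 - 5*137) - (73 - 27) = (9 - 685) - 1*46 = -676 - 46 = -722)
(c + V(-48, -78 - 277))/(-434736 - 413005) = (-722 + 1/(-48))/(-434736 - 413005) = (-722 - 1/48)/(-847741) = -34657/48*(-1/847741) = 34657/40691568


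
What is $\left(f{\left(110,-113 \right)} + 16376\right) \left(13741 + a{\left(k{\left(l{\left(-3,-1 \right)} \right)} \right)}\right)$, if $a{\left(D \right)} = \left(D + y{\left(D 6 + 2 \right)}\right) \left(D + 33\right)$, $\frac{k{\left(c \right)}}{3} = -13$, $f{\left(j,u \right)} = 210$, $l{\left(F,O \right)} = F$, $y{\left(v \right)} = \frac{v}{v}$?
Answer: $231689834$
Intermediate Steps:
$y{\left(v \right)} = 1$
$k{\left(c \right)} = -39$ ($k{\left(c \right)} = 3 \left(-13\right) = -39$)
$a{\left(D \right)} = \left(1 + D\right) \left(33 + D\right)$ ($a{\left(D \right)} = \left(D + 1\right) \left(D + 33\right) = \left(1 + D\right) \left(33 + D\right)$)
$\left(f{\left(110,-113 \right)} + 16376\right) \left(13741 + a{\left(k{\left(l{\left(-3,-1 \right)} \right)} \right)}\right) = \left(210 + 16376\right) \left(13741 + \left(33 + \left(-39\right)^{2} + 34 \left(-39\right)\right)\right) = 16586 \left(13741 + \left(33 + 1521 - 1326\right)\right) = 16586 \left(13741 + 228\right) = 16586 \cdot 13969 = 231689834$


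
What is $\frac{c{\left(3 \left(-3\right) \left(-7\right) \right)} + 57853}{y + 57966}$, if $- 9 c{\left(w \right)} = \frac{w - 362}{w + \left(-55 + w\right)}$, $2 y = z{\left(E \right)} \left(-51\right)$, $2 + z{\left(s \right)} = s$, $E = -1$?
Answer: $\frac{73936732}{74178315} \approx 0.99674$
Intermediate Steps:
$z{\left(s \right)} = -2 + s$
$y = \frac{153}{2}$ ($y = \frac{\left(-2 - 1\right) \left(-51\right)}{2} = \frac{\left(-3\right) \left(-51\right)}{2} = \frac{1}{2} \cdot 153 = \frac{153}{2} \approx 76.5$)
$c{\left(w \right)} = - \frac{-362 + w}{9 \left(-55 + 2 w\right)}$ ($c{\left(w \right)} = - \frac{\left(w - 362\right) \frac{1}{w + \left(-55 + w\right)}}{9} = - \frac{\left(-362 + w\right) \frac{1}{-55 + 2 w}}{9} = - \frac{\frac{1}{-55 + 2 w} \left(-362 + w\right)}{9} = - \frac{-362 + w}{9 \left(-55 + 2 w\right)}$)
$\frac{c{\left(3 \left(-3\right) \left(-7\right) \right)} + 57853}{y + 57966} = \frac{\frac{362 - 3 \left(-3\right) \left(-7\right)}{9 \left(-55 + 2 \cdot 3 \left(-3\right) \left(-7\right)\right)} + 57853}{\frac{153}{2} + 57966} = \frac{\frac{362 - \left(-9\right) \left(-7\right)}{9 \left(-55 + 2 \left(\left(-9\right) \left(-7\right)\right)\right)} + 57853}{\frac{116085}{2}} = \left(\frac{362 - 63}{9 \left(-55 + 2 \cdot 63\right)} + 57853\right) \frac{2}{116085} = \left(\frac{362 - 63}{9 \left(-55 + 126\right)} + 57853\right) \frac{2}{116085} = \left(\frac{1}{9} \cdot \frac{1}{71} \cdot 299 + 57853\right) \frac{2}{116085} = \left(\frac{299}{639} + 57853\right) \frac{2}{116085} = \frac{36968366}{639} \cdot \frac{2}{116085} = \frac{73936732}{74178315}$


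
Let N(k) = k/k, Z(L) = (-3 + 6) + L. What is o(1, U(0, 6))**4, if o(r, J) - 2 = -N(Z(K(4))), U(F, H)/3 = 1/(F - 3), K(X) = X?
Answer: 1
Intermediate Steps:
Z(L) = 3 + L
N(k) = 1
U(F, H) = 3/(-3 + F) (U(F, H) = 3/(F - 3) = 3/(-3 + F))
o(r, J) = 1 (o(r, J) = 2 - 1*1 = 2 - 1 = 1)
o(1, U(0, 6))**4 = 1**4 = 1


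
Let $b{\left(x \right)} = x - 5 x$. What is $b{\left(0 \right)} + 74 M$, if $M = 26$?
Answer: $1924$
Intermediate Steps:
$b{\left(x \right)} = - 4 x$
$b{\left(0 \right)} + 74 M = \left(-4\right) 0 + 74 \cdot 26 = 0 + 1924 = 1924$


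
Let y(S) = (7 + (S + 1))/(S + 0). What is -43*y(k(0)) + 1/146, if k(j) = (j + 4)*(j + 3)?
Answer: -31387/438 ≈ -71.660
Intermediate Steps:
k(j) = (3 + j)*(4 + j) (k(j) = (4 + j)*(3 + j) = (3 + j)*(4 + j))
y(S) = (8 + S)/S (y(S) = (7 + (1 + S))/S = (8 + S)/S)
-43*y(k(0)) + 1/146 = -43*(8 + (12 + 0**2 + 7*0))/(12 + 0**2 + 7*0) + 1/146 = -43*(8 + (12 + 0 + 0))/(12 + 0 + 0) + 1/146 = -43*(8 + 12)/12 + 1/146 = -43*20/12 + 1/146 = -43*5/3 + 1/146 = -215/3 + 1/146 = -31387/438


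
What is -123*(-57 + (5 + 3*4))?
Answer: 4920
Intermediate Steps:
-123*(-57 + (5 + 3*4)) = -123*(-57 + (5 + 12)) = -123*(-57 + 17) = -123*(-40) = 4920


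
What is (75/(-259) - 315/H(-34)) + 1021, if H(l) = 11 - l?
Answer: 262551/259 ≈ 1013.7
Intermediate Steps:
(75/(-259) - 315/H(-34)) + 1021 = (75/(-259) - 315/(11 - 1*(-34))) + 1021 = (75*(-1/259) - 315/(11 + 34)) + 1021 = (-75/259 - 315/45) + 1021 = (-75/259 - 315*1/45) + 1021 = (-75/259 - 7) + 1021 = -1888/259 + 1021 = 262551/259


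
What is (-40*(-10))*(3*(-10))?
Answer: -12000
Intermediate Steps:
(-40*(-10))*(3*(-10)) = 400*(-30) = -12000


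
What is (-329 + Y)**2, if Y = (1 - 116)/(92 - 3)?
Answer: 864124816/7921 ≈ 1.0909e+5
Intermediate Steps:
Y = -115/89 ≈ -1.2921
(-329 + Y)**2 = (-329 - 115/89)**2 = (-29396/89)**2 = 864124816/7921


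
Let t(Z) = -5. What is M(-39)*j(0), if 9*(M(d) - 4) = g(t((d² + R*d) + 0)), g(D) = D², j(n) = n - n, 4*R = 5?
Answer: 0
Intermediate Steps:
R = 5/4 (R = (¼)*5 = 5/4 ≈ 1.2500)
j(n) = 0
M(d) = 61/9 (M(d) = 4 + (⅑)*(-5)² = 4 + (⅑)*25 = 4 + 25/9 = 61/9)
M(-39)*j(0) = (61/9)*0 = 0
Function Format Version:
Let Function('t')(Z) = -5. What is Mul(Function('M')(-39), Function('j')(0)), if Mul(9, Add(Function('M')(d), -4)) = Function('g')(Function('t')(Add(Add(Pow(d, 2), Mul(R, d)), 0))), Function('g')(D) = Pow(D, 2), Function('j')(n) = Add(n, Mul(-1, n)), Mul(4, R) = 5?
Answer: 0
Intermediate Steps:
R = Rational(5, 4) (R = Mul(Rational(1, 4), 5) = Rational(5, 4) ≈ 1.2500)
Function('j')(n) = 0
Function('M')(d) = Rational(61, 9) (Function('M')(d) = Add(4, Mul(Rational(1, 9), Pow(-5, 2))) = Add(4, Mul(Rational(1, 9), 25)) = Add(4, Rational(25, 9)) = Rational(61, 9))
Mul(Function('M')(-39), Function('j')(0)) = Mul(Rational(61, 9), 0) = 0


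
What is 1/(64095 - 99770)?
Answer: -1/35675 ≈ -2.8031e-5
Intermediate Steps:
1/(64095 - 99770) = 1/(-35675) = -1/35675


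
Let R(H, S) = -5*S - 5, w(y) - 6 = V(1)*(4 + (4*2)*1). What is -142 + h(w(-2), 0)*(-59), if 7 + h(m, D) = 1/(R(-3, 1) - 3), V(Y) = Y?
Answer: 3582/13 ≈ 275.54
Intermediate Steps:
w(y) = 18 (w(y) = 6 + 1*(4 + (4*2)*1) = 6 + 1*(4 + 8*1) = 6 + 1*(4 + 8) = 6 + 1*12 = 6 + 12 = 18)
R(H, S) = -5 - 5*S
h(m, D) = -92/13 (h(m, D) = -7 + 1/((-5 - 5*1) - 3) = -7 + 1/((-5 - 5) - 3) = -7 + 1/(-10 - 3) = -7 + 1/(-13) = -7 - 1/13 = -92/13)
-142 + h(w(-2), 0)*(-59) = -142 - 92/13*(-59) = -142 + 5428/13 = 3582/13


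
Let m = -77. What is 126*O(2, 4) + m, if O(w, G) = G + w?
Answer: 679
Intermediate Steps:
126*O(2, 4) + m = 126*(4 + 2) - 77 = 126*6 - 77 = 756 - 77 = 679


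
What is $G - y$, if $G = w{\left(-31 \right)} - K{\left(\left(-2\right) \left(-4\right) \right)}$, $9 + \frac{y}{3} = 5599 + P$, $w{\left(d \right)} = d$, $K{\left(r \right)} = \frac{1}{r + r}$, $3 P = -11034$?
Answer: $- \frac{92273}{16} \approx -5767.1$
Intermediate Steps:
$P = -3678$ ($P = \frac{1}{3} \left(-11034\right) = -3678$)
$K{\left(r \right)} = \frac{1}{2 r}$
$y = 5736$ ($y = -27 + 3 \left(5599 - 3678\right) = -27 + 3 \cdot 1921 = -27 + 5763 = 5736$)
$G = - \frac{497}{16}$ ($G = -31 - \frac{1}{2 \left(\left(-2\right) \left(-4\right)\right)} = -31 - \frac{1}{2 \cdot 8} = -31 - \frac{1}{2} \cdot \frac{1}{8} = -31 - \frac{1}{16} = - \frac{497}{16} \approx -31.063$)
$G - y = - \frac{497}{16} - 5736 = - \frac{92273}{16}$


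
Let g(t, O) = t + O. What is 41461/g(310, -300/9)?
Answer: 124383/830 ≈ 149.86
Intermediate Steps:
g(t, O) = O + t
41461/g(310, -300/9) = 41461/(-300/9 + 310) = 41461/(-300*1/9 + 310) = 41461/(-100/3 + 310) = 41461/(830/3) = 41461*(3/830) = 124383/830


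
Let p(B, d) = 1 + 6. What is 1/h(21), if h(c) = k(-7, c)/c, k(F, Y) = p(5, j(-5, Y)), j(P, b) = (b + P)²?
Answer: 3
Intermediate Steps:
j(P, b) = (P + b)²
p(B, d) = 7
k(F, Y) = 7
h(c) = 7/c
1/h(21) = 1/(7/21) = 1/(7*(1/21)) = 1/(⅓) = 3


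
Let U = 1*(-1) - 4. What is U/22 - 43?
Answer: -951/22 ≈ -43.227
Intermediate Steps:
U = -5 (U = -1 - 4 = -5)
U/22 - 43 = -5/22 - 43 = -951/22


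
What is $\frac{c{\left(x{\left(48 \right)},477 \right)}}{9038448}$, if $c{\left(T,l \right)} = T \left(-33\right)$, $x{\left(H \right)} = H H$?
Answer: $- \frac{528}{62767} \approx -0.0084121$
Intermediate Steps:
$x{\left(H \right)} = H^{2}$
$c{\left(T,l \right)} = - 33 T$
$\frac{c{\left(x{\left(48 \right)},477 \right)}}{9038448} = \frac{\left(-33\right) 48^{2}}{9038448} = \left(-33\right) 2304 \cdot \frac{1}{9038448} = \left(-76032\right) \frac{1}{9038448} = - \frac{528}{62767}$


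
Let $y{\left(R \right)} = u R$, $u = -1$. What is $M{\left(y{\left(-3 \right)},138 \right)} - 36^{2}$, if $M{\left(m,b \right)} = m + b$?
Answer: $-1155$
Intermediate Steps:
$y{\left(R \right)} = - R$
$M{\left(m,b \right)} = b + m$
$M{\left(y{\left(-3 \right)},138 \right)} - 36^{2} = \left(138 - -3\right) - 36^{2} = \left(138 + 3\right) - 1296 = 141 - 1296 = -1155$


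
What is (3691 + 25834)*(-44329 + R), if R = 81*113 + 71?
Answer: -1036475125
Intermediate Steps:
R = 9224 (R = 9153 + 71 = 9224)
(3691 + 25834)*(-44329 + R) = (3691 + 25834)*(-44329 + 9224) = 29525*(-35105) = -1036475125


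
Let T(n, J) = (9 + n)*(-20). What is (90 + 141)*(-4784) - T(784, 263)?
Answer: -1089244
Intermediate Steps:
T(n, J) = -180 - 20*n
(90 + 141)*(-4784) - T(784, 263) = (90 + 141)*(-4784) - (-180 - 20*784) = 231*(-4784) - (-180 - 15680) = -1105104 - 1*(-15860) = -1105104 + 15860 = -1089244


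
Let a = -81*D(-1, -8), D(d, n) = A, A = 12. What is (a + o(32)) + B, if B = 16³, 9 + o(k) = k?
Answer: 3147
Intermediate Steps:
D(d, n) = 12
o(k) = -9 + k
a = -972 (a = -81*12 = -972)
B = 4096
(a + o(32)) + B = (-972 + (-9 + 32)) + 4096 = (-972 + 23) + 4096 = -949 + 4096 = 3147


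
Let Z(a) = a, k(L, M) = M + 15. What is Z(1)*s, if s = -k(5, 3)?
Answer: -18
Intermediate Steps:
k(L, M) = 15 + M
s = -18 (s = -(15 + 3) = -1*18 = -18)
Z(1)*s = 1*(-18) = -18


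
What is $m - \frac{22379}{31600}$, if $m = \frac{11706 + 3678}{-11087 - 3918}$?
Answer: $- \frac{164386259}{94831600} \approx -1.7335$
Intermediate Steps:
$m = - \frac{15384}{15005}$ ($m = \frac{15384}{-11087 + \left(-9577 + 5659\right)} = \frac{15384}{-11087 - 3918} = \frac{15384}{-15005} = 15384 \left(- \frac{1}{15005}\right) = - \frac{15384}{15005} \approx -1.0253$)
$m - \frac{22379}{31600} = - \frac{15384}{15005} - \frac{22379}{31600} = - \frac{164386259}{94831600}$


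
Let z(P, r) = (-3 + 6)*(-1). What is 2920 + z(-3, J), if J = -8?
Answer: 2917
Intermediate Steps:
z(P, r) = -3 (z(P, r) = 3*(-1) = -3)
2920 + z(-3, J) = 2920 - 3 = 2917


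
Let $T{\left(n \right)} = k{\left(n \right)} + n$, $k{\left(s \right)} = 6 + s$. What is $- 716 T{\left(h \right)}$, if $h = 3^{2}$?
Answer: $-17184$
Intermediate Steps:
$h = 9$
$T{\left(n \right)} = 6 + 2 n$ ($T{\left(n \right)} = \left(6 + n\right) + n = 6 + 2 n$)
$- 716 T{\left(h \right)} = - 716 \left(6 + 2 \cdot 9\right) = - 716 \left(6 + 18\right) = \left(-716\right) 24 = -17184$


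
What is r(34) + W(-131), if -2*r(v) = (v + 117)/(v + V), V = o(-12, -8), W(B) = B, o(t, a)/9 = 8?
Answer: -27923/212 ≈ -131.71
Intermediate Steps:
o(t, a) = 72 (o(t, a) = 9*8 = 72)
V = 72
r(v) = -(117 + v)/(2*(72 + v)) (r(v) = -(v + 117)/(2*(v + 72)) = -(117 + v)/(2*(72 + v)))
r(34) + W(-131) = (-117 - 1*34)/(2*(72 + 34)) - 131 = (1/2)*(-117 - 34)/106 - 131 = (1/2)*(1/106)*(-151) - 131 = -151/212 - 131 = -27923/212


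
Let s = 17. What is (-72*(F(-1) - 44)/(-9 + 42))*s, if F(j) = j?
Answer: 18360/11 ≈ 1669.1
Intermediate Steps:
(-72*(F(-1) - 44)/(-9 + 42))*s = -72*(-1 - 44)/(-9 + 42)*17 = -(-3240)/33*17 = -72*(-15/11)*17 = (1080/11)*17 = 18360/11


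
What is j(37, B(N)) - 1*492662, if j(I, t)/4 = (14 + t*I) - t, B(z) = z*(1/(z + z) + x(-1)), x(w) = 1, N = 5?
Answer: -491814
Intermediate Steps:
B(z) = z*(1 + 1/(2*z)) (B(z) = z*(1/(z + z) + 1) = z*(1/(2*z) + 1) = z*(1 + 1/(2*z)))
j(I, t) = 56 - 4*t + 4*I*t (j(I, t) = 4*((14 + t*I) - t) = 4*((14 + I*t) - t) = 4*(14 - t + I*t) = 56 - 4*t + 4*I*t)
j(37, B(N)) - 1*492662 = (56 - 4*(½ + 5) + 4*37*(½ + 5)) - 1*492662 = (56 - 4*11/2 + 4*37*(11/2)) - 492662 = (56 - 22 + 814) - 492662 = 848 - 492662 = -491814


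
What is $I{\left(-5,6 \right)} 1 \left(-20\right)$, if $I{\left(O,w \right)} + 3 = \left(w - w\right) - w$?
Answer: $180$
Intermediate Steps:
$I{\left(O,w \right)} = -3 - w$ ($I{\left(O,w \right)} = -3 + \left(\left(w - w\right) - w\right) = -3 + \left(0 - w\right) = -3 - w$)
$I{\left(-5,6 \right)} 1 \left(-20\right) = \left(-3 - 6\right) 1 \left(-20\right) = \left(-9\right) 1 \left(-20\right) = \left(-9\right) \left(-20\right) = 180$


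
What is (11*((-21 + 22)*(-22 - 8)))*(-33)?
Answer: 10890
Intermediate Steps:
(11*((-21 + 22)*(-22 - 8)))*(-33) = (11*(1*(-30)))*(-33) = (11*(-30))*(-33) = -330*(-33) = 10890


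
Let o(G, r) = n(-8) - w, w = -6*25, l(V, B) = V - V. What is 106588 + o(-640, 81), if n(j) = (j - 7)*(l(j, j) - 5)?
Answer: 106813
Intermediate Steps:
l(V, B) = 0
w = -150
n(j) = 35 - 5*j (n(j) = (j - 7)*(0 - 5) = (-7 + j)*(-5) = 35 - 5*j)
o(G, r) = 225 (o(G, r) = (35 - 5*(-8)) - 1*(-150) = (35 + 40) + 150 = 75 + 150 = 225)
106588 + o(-640, 81) = 106588 + 225 = 106813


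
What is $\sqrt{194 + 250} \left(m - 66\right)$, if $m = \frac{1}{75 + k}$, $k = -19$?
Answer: $- \frac{3695 \sqrt{111}}{28} \approx -1390.3$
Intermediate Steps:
$m = \frac{1}{56}$ ($m = \frac{1}{75 - 19} = \frac{1}{56} \approx 0.017857$)
$\sqrt{194 + 250} \left(m - 66\right) = \sqrt{194 + 250} \left(\frac{1}{56} - 66\right) = \sqrt{444} \left(- \frac{3695}{56}\right) = 2 \sqrt{111} \left(- \frac{3695}{56}\right) = - \frac{3695 \sqrt{111}}{28}$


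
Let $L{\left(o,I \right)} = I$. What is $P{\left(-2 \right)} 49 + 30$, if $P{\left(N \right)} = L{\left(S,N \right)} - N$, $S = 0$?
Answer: $30$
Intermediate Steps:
$P{\left(N \right)} = 0$ ($P{\left(N \right)} = N - N = 0$)
$P{\left(-2 \right)} 49 + 30 = 0 \cdot 49 + 30 = 0 + 30 = 30$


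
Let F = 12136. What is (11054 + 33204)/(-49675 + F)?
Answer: -44258/37539 ≈ -1.1790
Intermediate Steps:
(11054 + 33204)/(-49675 + F) = (11054 + 33204)/(-49675 + 12136) = 44258/(-37539) = 44258*(-1/37539) = -44258/37539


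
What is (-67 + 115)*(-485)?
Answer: -23280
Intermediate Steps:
(-67 + 115)*(-485) = 48*(-485) = -23280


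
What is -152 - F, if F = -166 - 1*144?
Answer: 158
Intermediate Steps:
F = -310 (F = -166 - 144 = -310)
-152 - F = -152 - 1*(-310) = -152 + 310 = 158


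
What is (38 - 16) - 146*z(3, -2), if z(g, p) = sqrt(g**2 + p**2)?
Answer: 22 - 146*sqrt(13) ≈ -504.41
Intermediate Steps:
(38 - 16) - 146*z(3, -2) = (38 - 16) - 146*sqrt(3**2 + (-2)**2) = 22 - 146*sqrt(9 + 4) = 22 - 146*sqrt(13)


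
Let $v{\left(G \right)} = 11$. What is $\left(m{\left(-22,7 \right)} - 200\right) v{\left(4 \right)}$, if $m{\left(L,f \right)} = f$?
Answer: $-2123$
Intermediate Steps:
$\left(m{\left(-22,7 \right)} - 200\right) v{\left(4 \right)} = \left(7 - 200\right) 11 = \left(-193\right) 11 = -2123$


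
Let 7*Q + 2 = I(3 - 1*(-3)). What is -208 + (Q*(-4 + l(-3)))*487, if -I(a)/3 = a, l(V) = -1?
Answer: 47244/7 ≈ 6749.1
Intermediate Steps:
I(a) = -3*a
Q = -20/7 (Q = -2/7 + (-3*(3 - 1*(-3)))/7 = -2/7 + (-3*(3 + 3))/7 = -2/7 + (-3*6)/7 = -2/7 + (⅐)*(-18) = -2/7 - 18/7 = -20/7 ≈ -2.8571)
-208 + (Q*(-4 + l(-3)))*487 = -208 - 20*(-4 - 1)/7*487 = -208 - 20/7*(-5)*487 = -208 + (100/7)*487 = -208 + 48700/7 = 47244/7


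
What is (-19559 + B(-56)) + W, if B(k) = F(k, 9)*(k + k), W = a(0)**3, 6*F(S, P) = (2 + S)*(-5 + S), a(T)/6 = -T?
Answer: -81047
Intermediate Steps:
a(T) = -6*T (a(T) = 6*(-T) = -6*T)
F(S, P) = (-5 + S)*(2 + S)/6 (F(S, P) = ((2 + S)*(-5 + S))/6 = ((-5 + S)*(2 + S))/6 = (-5 + S)*(2 + S)/6)
W = 0 (W = (-6*0)**3 = 0**3 = 0)
B(k) = 2*k*(-5/3 - k/2 + k**2/6) (B(k) = (-5/3 - k/2 + k**2/6)*(k + k) = (-5/3 - k/2 + k**2/6)*(2*k) = 2*k*(-5/3 - k/2 + k**2/6))
(-19559 + B(-56)) + W = (-19559 + (1/3)*(-56)*(-10 + (-56)**2 - 3*(-56))) + 0 = (-19559 + (1/3)*(-56)*(-10 + 3136 + 168)) + 0 = (-19559 + (1/3)*(-56)*3294) + 0 = (-19559 - 61488) + 0 = -81047 + 0 = -81047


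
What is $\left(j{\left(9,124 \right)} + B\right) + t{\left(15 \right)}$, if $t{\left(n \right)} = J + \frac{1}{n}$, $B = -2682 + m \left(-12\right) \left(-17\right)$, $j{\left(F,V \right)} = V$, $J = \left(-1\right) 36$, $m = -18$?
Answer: $- \frac{93989}{15} \approx -6265.9$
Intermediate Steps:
$J = -36$
$B = -6354$ ($B = -2682 + \left(-18\right) \left(-12\right) \left(-17\right) = -2682 + 216 \left(-17\right) = -2682 - 3672 = -6354$)
$t{\left(n \right)} = -36 + \frac{1}{n}$
$\left(j{\left(9,124 \right)} + B\right) + t{\left(15 \right)} = \left(124 - 6354\right) - \left(36 - \frac{1}{15}\right) = -6230 + \left(-36 + \frac{1}{15}\right) = -6230 - \frac{539}{15} = - \frac{93989}{15}$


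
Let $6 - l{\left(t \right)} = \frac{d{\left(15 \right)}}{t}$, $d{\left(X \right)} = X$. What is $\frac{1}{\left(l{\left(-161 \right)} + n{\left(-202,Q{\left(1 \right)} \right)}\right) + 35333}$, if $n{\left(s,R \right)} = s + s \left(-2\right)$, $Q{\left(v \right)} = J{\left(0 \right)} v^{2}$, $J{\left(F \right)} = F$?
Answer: $\frac{161}{5722116} \approx 2.8136 \cdot 10^{-5}$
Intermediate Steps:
$l{\left(t \right)} = 6 - \frac{15}{t}$
$Q{\left(v \right)} = 0$ ($Q{\left(v \right)} = 0 v^{2} = 0$)
$n{\left(s,R \right)} = - s$ ($n{\left(s,R \right)} = s - 2 s = - s$)
$\frac{1}{\left(l{\left(-161 \right)} + n{\left(-202,Q{\left(1 \right)} \right)}\right) + 35333} = \frac{1}{\left(\left(6 - \frac{15}{-161}\right) - -202\right) + 35333} = \frac{1}{\left(\left(6 - - \frac{15}{161}\right) + 202\right) + 35333} = \frac{1}{\left(\left(6 + \frac{15}{161}\right) + 202\right) + 35333} = \frac{1}{\left(\frac{981}{161} + 202\right) + 35333} = \frac{1}{\frac{33503}{161} + 35333} = \frac{1}{\frac{5722116}{161}} = \frac{161}{5722116}$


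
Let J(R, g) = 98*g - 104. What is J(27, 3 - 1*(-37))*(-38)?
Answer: -145008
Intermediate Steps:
J(R, g) = -104 + 98*g
J(27, 3 - 1*(-37))*(-38) = (-104 + 98*(3 - 1*(-37)))*(-38) = (-104 + 98*(3 + 37))*(-38) = (-104 + 98*40)*(-38) = (-104 + 3920)*(-38) = 3816*(-38) = -145008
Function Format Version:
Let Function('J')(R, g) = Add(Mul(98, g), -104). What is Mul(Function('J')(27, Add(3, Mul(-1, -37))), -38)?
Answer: -145008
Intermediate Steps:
Function('J')(R, g) = Add(-104, Mul(98, g))
Mul(Function('J')(27, Add(3, Mul(-1, -37))), -38) = Mul(Add(-104, Mul(98, Add(3, Mul(-1, -37)))), -38) = Mul(Add(-104, Mul(98, Add(3, 37))), -38) = Mul(Add(-104, Mul(98, 40)), -38) = Mul(Add(-104, 3920), -38) = Mul(3816, -38) = -145008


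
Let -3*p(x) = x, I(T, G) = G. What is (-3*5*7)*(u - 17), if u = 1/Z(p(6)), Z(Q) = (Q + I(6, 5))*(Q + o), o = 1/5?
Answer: 16240/9 ≈ 1804.4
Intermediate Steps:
p(x) = -x/3
o = ⅕ ≈ 0.20000
Z(Q) = (5 + Q)*(⅕ + Q) (Z(Q) = (Q + 5)*(Q + ⅕) = (5 + Q)*(⅕ + Q))
u = -5/27 (u = 1/(1 + (-⅓*6)² + 26*(-⅓*6)/5) = 1/(1 + (-2)² + (26/5)*(-2)) = 1/(1 + 4 - 52/5) = 1/(-27/5) = -5/27 ≈ -0.18519)
(-3*5*7)*(u - 17) = (-3*5*7)*(-5/27 - 17) = -15*7*(-464/27) = -105*(-464/27) = 16240/9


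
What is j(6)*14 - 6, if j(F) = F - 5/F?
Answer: 199/3 ≈ 66.333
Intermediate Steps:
j(6)*14 - 6 = (6 - 5/6)*14 - 6 = (6 - 5*⅙)*14 - 6 = (6 - ⅚)*14 - 6 = (31/6)*14 - 6 = 217/3 - 6 = 199/3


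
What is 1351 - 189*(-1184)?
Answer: 225127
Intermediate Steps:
1351 - 189*(-1184) = 1351 + 223776 = 225127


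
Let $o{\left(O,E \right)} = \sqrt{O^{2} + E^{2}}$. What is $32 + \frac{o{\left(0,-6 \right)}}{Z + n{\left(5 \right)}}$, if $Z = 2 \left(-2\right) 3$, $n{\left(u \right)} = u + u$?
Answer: $29$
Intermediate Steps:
$n{\left(u \right)} = 2 u$
$Z = -12$ ($Z = \left(-4\right) 3 = -12$)
$o{\left(O,E \right)} = \sqrt{E^{2} + O^{2}}$
$32 + \frac{o{\left(0,-6 \right)}}{Z + n{\left(5 \right)}} = 32 + \frac{\sqrt{\left(-6\right)^{2} + 0^{2}}}{-12 + 2 \cdot 5} = 32 + \frac{\sqrt{36 + 0}}{-12 + 10} = 32 + \frac{\sqrt{36}}{-2} = 32 - 3 = 29$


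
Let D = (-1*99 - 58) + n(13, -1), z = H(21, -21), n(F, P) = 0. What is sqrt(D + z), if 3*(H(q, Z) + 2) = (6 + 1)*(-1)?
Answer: 22*I*sqrt(3)/3 ≈ 12.702*I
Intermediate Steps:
H(q, Z) = -13/3 (H(q, Z) = -2 + ((6 + 1)*(-1))/3 = -2 + (7*(-1))/3 = -2 + (1/3)*(-7) = -2 - 7/3 = -13/3)
z = -13/3 ≈ -4.3333
D = -157 (D = (-1*99 - 58) + 0 = (-99 - 58) + 0 = -157 + 0 = -157)
sqrt(D + z) = sqrt(-157 - 13/3) = sqrt(-484/3) = 22*I*sqrt(3)/3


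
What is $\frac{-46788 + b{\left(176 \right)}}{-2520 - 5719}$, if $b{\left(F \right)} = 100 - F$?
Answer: $\frac{46864}{8239} \approx 5.6881$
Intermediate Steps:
$\frac{-46788 + b{\left(176 \right)}}{-2520 - 5719} = \frac{-46788 + \left(100 - 176\right)}{-2520 - 5719} = \frac{-46788 + \left(100 - 176\right)}{-8239} = \left(-46788 - 76\right) \left(- \frac{1}{8239}\right) = \left(-46864\right) \left(- \frac{1}{8239}\right) = \frac{46864}{8239}$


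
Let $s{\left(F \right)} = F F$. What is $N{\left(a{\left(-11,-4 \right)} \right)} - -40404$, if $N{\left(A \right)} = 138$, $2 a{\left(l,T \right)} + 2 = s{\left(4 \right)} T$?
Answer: $40542$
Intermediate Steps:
$s{\left(F \right)} = F^{2}$
$a{\left(l,T \right)} = -1 + 8 T$ ($a{\left(l,T \right)} = -1 + \frac{4^{2} T}{2} = -1 + \frac{16 T}{2} = -1 + 8 T$)
$N{\left(a{\left(-11,-4 \right)} \right)} - -40404 = 138 - -40404 = 138 + 40404 = 40542$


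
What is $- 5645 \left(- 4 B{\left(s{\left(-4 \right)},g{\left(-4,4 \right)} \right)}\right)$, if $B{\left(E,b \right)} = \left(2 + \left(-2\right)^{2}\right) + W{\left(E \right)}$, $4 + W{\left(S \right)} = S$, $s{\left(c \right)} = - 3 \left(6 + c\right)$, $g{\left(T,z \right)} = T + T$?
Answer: $-90320$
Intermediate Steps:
$g{\left(T,z \right)} = 2 T$
$s{\left(c \right)} = -18 - 3 c$
$W{\left(S \right)} = -4 + S$
$B{\left(E,b \right)} = 2 + E$ ($B{\left(E,b \right)} = \left(2 + \left(-2\right)^{2}\right) + \left(-4 + E\right) = \left(2 + 4\right) + \left(-4 + E\right) = 6 + \left(-4 + E\right) = 2 + E$)
$- 5645 \left(- 4 B{\left(s{\left(-4 \right)},g{\left(-4,4 \right)} \right)}\right) = - 5645 \left(- 4 \left(2 - 6\right)\right) = - 5645 \left(\left(-4\right) \left(-4\right)\right) = \left(-5645\right) 16 = -90320$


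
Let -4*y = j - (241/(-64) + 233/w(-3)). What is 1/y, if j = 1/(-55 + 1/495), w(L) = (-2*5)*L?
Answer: 13067520/13130323 ≈ 0.99522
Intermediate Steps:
w(L) = -10*L
j = -495/27224 (j = 1/(-55 + 1/495) = 1/(-27224/495) = -495/27224 ≈ -0.018182)
y = 13130323/13067520 (y = -(-495/27224 - (241/(-64) + 233/((-10*(-3)))))/4 = -(-495/27224 - (241*(-1/64) + 233/30))/4 = -(-495/27224 - (-241/64 + 233*(1/30)))/4 = -(-495/27224 - (-241/64 + 233/30))/4 = -(-495/27224 - 1*3841/960)/4 = -(-495/27224 - 3841/960)/4 = -¼*(-13130323/3266880) = 13130323/13067520 ≈ 1.0048)
1/y = 1/(13130323/13067520) = 13067520/13130323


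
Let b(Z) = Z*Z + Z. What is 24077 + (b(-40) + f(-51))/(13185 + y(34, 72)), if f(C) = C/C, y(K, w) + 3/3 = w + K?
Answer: 319984891/13290 ≈ 24077.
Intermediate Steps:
y(K, w) = -1 + K + w (y(K, w) = -1 + (w + K) = -1 + (K + w) = -1 + K + w)
f(C) = 1
b(Z) = Z + Z² (b(Z) = Z² + Z = Z + Z²)
24077 + (b(-40) + f(-51))/(13185 + y(34, 72)) = 24077 + (-40*(1 - 40) + 1)/(13185 + (-1 + 34 + 72)) = 24077 + (-40*(-39) + 1)/(13185 + 105) = 24077 + (1560 + 1)/13290 = 24077 + 1561*(1/13290) = 24077 + 1561/13290 = 319984891/13290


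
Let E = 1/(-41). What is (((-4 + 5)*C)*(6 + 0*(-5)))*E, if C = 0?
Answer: 0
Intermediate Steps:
E = -1/41 ≈ -0.024390
(((-4 + 5)*C)*(6 + 0*(-5)))*E = (((-4 + 5)*0)*(6 + 0*(-5)))*(-1/41) = ((1*0)*(6 + 0))*(-1/41) = (0*6)*(-1/41) = 0*(-1/41) = 0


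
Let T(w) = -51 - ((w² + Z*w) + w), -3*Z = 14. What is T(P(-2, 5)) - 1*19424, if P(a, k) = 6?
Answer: -19489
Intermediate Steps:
Z = -14/3 (Z = -⅓*14 = -14/3 ≈ -4.6667)
T(w) = -51 - w² + 11*w/3 (T(w) = -51 - ((w² - 14*w/3) + w) = -51 - (w² - 11*w/3) = -51 + (-w² + 11*w/3) = -51 - w² + 11*w/3)
T(P(-2, 5)) - 1*19424 = (-51 - 1*6² + (11/3)*6) - 1*19424 = (-51 - 1*36 + 22) - 19424 = (-51 - 36 + 22) - 19424 = -65 - 19424 = -19489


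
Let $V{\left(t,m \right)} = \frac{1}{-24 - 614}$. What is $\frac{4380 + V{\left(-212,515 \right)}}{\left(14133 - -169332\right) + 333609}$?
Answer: $\frac{2794439}{329893212} \approx 0.0084707$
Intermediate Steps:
$V{\left(t,m \right)} = - \frac{1}{638}$ ($V{\left(t,m \right)} = \frac{1}{-638} = - \frac{1}{638}$)
$\frac{4380 + V{\left(-212,515 \right)}}{\left(14133 - -169332\right) + 333609} = \frac{4380 - \frac{1}{638}}{\left(14133 - -169332\right) + 333609} = \frac{2794439}{638 \left(\left(14133 + 169332\right) + 333609\right)} = \frac{2794439}{638 \left(183465 + 333609\right)} = \frac{2794439}{638 \cdot 517074} = \frac{2794439}{638} \cdot \frac{1}{517074} = \frac{2794439}{329893212}$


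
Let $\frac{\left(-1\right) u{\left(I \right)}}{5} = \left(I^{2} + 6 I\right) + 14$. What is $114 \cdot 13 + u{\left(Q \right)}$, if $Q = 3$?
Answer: $1277$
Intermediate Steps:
$u{\left(I \right)} = -70 - 30 I - 5 I^{2}$ ($u{\left(I \right)} = - 5 \left(\left(I^{2} + 6 I\right) + 14\right) = - 5 \left(14 + I^{2} + 6 I\right) = -70 - 30 I - 5 I^{2}$)
$114 \cdot 13 + u{\left(Q \right)} = 114 \cdot 13 - \left(160 + 45\right) = 1482 - 205 = 1277$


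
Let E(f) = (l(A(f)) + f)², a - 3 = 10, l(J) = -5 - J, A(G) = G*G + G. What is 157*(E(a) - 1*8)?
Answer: 4752076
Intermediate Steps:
A(G) = G + G² (A(G) = G² + G = G + G²)
a = 13 (a = 3 + 10 = 13)
E(f) = (-5 + f - f*(1 + f))² (E(f) = ((-5 - f*(1 + f)) + f)² = (-5 + f - f*(1 + f))²)
157*(E(a) - 1*8) = 157*((5 + 13²)² - 1*8) = 157*((5 + 169)² - 8) = 157*(174² - 8) = 157*(30276 - 8) = 157*30268 = 4752076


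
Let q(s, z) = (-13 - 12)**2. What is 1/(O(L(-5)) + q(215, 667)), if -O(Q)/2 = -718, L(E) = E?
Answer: 1/2061 ≈ 0.00048520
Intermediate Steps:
q(s, z) = 625 (q(s, z) = (-25)**2 = 625)
O(Q) = 1436 (O(Q) = -2*(-718) = 1436)
1/(O(L(-5)) + q(215, 667)) = 1/(1436 + 625) = 1/2061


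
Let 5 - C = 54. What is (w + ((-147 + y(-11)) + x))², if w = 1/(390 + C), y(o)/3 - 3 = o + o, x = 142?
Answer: 446941881/116281 ≈ 3843.6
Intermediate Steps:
C = -49 (C = 5 - 1*54 = 5 - 54 = -49)
y(o) = 9 + 6*o (y(o) = 9 + 3*(o + o) = 9 + 3*(2*o) = 9 + 6*o)
w = 1/341 (w = 1/(390 - 49) = 1/341 ≈ 0.0029326)
(w + ((-147 + y(-11)) + x))² = (1/341 + ((-147 + (9 + 6*(-11))) + 142))² = (1/341 + ((-147 + (9 - 66)) + 142))² = (1/341 + ((-147 - 57) + 142))² = (1/341 + (-204 + 142))² = (1/341 - 62)² = (-21141/341)² = 446941881/116281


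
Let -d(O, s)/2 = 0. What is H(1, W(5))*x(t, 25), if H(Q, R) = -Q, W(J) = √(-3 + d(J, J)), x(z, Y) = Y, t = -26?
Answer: -25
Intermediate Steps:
d(O, s) = 0 (d(O, s) = -2*0 = 0)
W(J) = I*√3 (W(J) = √(-3 + 0) = √(-3) = I*√3)
H(1, W(5))*x(t, 25) = -1*1*25 = -1*25 = -25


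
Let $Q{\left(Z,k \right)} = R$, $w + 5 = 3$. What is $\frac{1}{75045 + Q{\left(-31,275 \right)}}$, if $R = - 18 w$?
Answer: $\frac{1}{75081} \approx 1.3319 \cdot 10^{-5}$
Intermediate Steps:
$w = -2$ ($w = -5 + 3 = -2$)
$R = 36$ ($R = \left(-18\right) \left(-2\right) = 36$)
$Q{\left(Z,k \right)} = 36$
$\frac{1}{75045 + Q{\left(-31,275 \right)}} = \frac{1}{75045 + 36} = \frac{1}{75081}$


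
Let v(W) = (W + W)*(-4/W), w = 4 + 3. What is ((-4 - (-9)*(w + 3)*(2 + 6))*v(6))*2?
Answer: -11456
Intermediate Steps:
w = 7
v(W) = -8 (v(W) = (2*W)*(-4/W) = -8)
((-4 - (-9)*(w + 3)*(2 + 6))*v(6))*2 = ((-4 - (-9)*(7 + 3)*(2 + 6))*(-8))*2 = ((-4 - (-9)*10*8)*(-8))*2 = ((-4 - (-9)*80)*(-8))*2 = ((-4 - 1*(-720))*(-8))*2 = ((-4 + 720)*(-8))*2 = (716*(-8))*2 = -5728*2 = -11456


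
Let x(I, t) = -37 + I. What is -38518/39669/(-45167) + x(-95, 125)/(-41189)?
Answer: 238094841338/73799555560647 ≈ 0.0032262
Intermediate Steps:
-38518/39669/(-45167) + x(-95, 125)/(-41189) = -38518/39669/(-45167) + (-37 - 95)/(-41189) = -38518*1/39669*(-1/45167) - 132*(-1/41189) = -38518/39669*(-1/45167) + 132/41189 = 38518/1791729723 + 132/41189 = 238094841338/73799555560647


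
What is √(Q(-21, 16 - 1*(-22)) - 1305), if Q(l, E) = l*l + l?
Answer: I*√885 ≈ 29.749*I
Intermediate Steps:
Q(l, E) = l + l² (Q(l, E) = l² + l = l + l²)
√(Q(-21, 16 - 1*(-22)) - 1305) = √(-21*(1 - 21) - 1305) = √(-21*(-20) - 1305) = √(420 - 1305) = √(-885) = I*√885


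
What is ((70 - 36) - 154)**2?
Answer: 14400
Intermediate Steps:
((70 - 36) - 154)**2 = (34 - 154)**2 = (-120)**2 = 14400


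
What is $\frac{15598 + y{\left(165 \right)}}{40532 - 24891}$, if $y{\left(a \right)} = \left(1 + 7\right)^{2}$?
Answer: $\frac{15662}{15641} \approx 1.0013$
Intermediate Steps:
$y{\left(a \right)} = 64$ ($y{\left(a \right)} = 8^{2} = 64$)
$\frac{15598 + y{\left(165 \right)}}{40532 - 24891} = \frac{15598 + 64}{40532 - 24891} = \frac{15662}{15641}$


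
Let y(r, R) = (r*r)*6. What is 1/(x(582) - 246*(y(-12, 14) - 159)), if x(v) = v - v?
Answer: -1/173430 ≈ -5.7660e-6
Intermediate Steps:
y(r, R) = 6*r² (y(r, R) = r²*6 = 6*r²)
x(v) = 0
1/(x(582) - 246*(y(-12, 14) - 159)) = 1/(0 - 246*(6*(-12)² - 159)) = 1/(0 - 246*(6*144 - 159)) = 1/(0 - 246*(864 - 159)) = 1/(0 - 246*705) = 1/(0 - 173430) = 1/(-173430) = -1/173430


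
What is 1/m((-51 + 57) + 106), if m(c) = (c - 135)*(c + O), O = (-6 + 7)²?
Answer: -1/2599 ≈ -0.00038476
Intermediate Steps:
O = 1 (O = 1² = 1)
m(c) = (1 + c)*(-135 + c) (m(c) = (c - 135)*(c + 1) = (-135 + c)*(1 + c) = (1 + c)*(-135 + c))
1/m((-51 + 57) + 106) = 1/(-135 + ((-51 + 57) + 106)² - 134*((-51 + 57) + 106)) = 1/(-135 + (6 + 106)² - 134*(6 + 106)) = 1/(-135 + 112² - 134*112) = 1/(-135 + 12544 - 15008) = 1/(-2599) = -1/2599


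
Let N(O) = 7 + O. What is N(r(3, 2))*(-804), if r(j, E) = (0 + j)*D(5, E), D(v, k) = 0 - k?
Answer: -804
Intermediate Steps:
D(v, k) = -k
r(j, E) = -E*j (r(j, E) = (0 + j)*(-E) = j*(-E) = -E*j)
N(r(3, 2))*(-804) = (7 - 1*2*3)*(-804) = (7 - 6)*(-804) = 1*(-804) = -804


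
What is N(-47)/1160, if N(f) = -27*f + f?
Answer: 611/580 ≈ 1.0534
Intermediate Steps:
N(f) = -26*f
N(-47)/1160 = -26*(-47)/1160 = 1222*(1/1160) = 611/580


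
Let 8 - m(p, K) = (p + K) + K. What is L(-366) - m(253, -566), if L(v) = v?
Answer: -1253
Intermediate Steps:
m(p, K) = 8 - p - 2*K (m(p, K) = 8 - ((p + K) + K) = 8 - ((K + p) + K) = 8 - (p + 2*K) = 8 + (-p - 2*K) = 8 - p - 2*K)
L(-366) - m(253, -566) = -366 - (8 - 1*253 - 2*(-566)) = -366 - (8 - 253 + 1132) = -366 - 1*887 = -366 - 887 = -1253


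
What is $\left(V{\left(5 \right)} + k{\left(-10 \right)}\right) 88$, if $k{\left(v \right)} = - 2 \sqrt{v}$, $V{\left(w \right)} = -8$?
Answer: $-704 - 176 i \sqrt{10} \approx -704.0 - 556.56 i$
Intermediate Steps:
$\left(V{\left(5 \right)} + k{\left(-10 \right)}\right) 88 = \left(-8 - 2 \sqrt{-10}\right) 88 = \left(-8 - 2 i \sqrt{10}\right) 88 = -704 - 176 i \sqrt{10}$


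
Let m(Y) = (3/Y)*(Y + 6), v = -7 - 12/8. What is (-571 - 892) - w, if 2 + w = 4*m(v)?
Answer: -24897/17 ≈ -1464.5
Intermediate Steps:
v = -17/2 (v = -7 - 12/8 = -7 - 1*3/2 = -7 - 3/2 = -17/2 ≈ -8.5000)
m(Y) = 3*(6 + Y)/Y (m(Y) = (3/Y)*(6 + Y) = 3*(6 + Y)/Y)
w = 26/17 (w = -2 + 4*(3 + 18/(-17/2)) = -2 + 4*(3 + 18*(-2/17)) = -2 + 4*(3 - 36/17) = -2 + 4*(15/17) = -2 + 60/17 = 26/17 ≈ 1.5294)
(-571 - 892) - w = (-571 - 892) - 1*26/17 = -1463 - 26/17 = -24897/17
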